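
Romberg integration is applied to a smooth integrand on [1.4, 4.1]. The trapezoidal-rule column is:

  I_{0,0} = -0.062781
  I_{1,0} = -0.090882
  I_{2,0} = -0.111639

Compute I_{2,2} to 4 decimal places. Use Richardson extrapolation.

Richardson extrapolation on the trapezoidal column (denominator 4−1=3):
I_{1,1} = -0.090882 + (-0.090882 − (-0.062781))/3 = -0.100249
I_{2,1} = (4·(-0.111639) − (-0.090882)) / 3 = -0.118558
I_{2,2} = -0.118558 + (-0.118558 − (-0.100249))/15 = -0.119779

-0.1198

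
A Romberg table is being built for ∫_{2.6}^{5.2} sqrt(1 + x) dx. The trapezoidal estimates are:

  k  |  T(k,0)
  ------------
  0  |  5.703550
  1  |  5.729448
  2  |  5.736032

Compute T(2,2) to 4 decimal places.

T(1,1) = (4·5.729448 − 5.703550) / 3 = 5.738081
T(2,1) = (4·5.736032 − 5.729448) / 3 = 5.738227
T(2,2) = 5.738227 + (5.738227 − 5.738081)/15 = 5.738237

5.7382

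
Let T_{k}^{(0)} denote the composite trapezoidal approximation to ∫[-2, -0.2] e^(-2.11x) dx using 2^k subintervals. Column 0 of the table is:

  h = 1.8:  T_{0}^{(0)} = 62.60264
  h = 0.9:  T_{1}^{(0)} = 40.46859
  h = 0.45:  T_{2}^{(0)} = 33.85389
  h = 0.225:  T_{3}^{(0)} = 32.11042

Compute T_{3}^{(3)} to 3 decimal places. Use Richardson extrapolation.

31.521

T_{1}^{(1)} = (4·40.46859 − 62.60264) / 3 = 33.09057
T_{2}^{(1)} = (4·33.85389 − 40.46859) / 3 = 31.64899
T_{3}^{(1)} = 32.11042 + (32.11042 − 33.85389)/3 = 31.52926
T_{2}^{(2)} = 31.64899 + (31.64899 − 33.09057)/15 = 31.55288
T_{3}^{(2)} = (16·31.52926 − 31.64899) / 15 = 31.52128
T_{3}^{(3)} = 31.52128 + (31.52128 − 31.55288)/63 = 31.52078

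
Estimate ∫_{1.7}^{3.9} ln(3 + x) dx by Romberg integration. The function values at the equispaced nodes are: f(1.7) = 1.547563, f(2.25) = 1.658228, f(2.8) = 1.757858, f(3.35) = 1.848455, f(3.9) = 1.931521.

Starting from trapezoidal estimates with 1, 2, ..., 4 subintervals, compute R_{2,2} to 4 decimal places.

R_{0,0} (trapezoid, 1 panel, h=2.2000): 3.826992
R_{1,0} (trapezoid, 2 panels, h=1.1000): 3.847140
R_{2,0} (trapezoid, 4 panels, h=0.5500): 3.852246
R_{1,1} = 3.847140 + (3.847140 − 3.826992)/3 = 3.853856
R_{2,1} = 3.852246 + (3.852246 − 3.847140)/3 = 3.853948
R_{2,2} = 3.853948 + (3.853948 − 3.853856)/15 = 3.853954

3.8540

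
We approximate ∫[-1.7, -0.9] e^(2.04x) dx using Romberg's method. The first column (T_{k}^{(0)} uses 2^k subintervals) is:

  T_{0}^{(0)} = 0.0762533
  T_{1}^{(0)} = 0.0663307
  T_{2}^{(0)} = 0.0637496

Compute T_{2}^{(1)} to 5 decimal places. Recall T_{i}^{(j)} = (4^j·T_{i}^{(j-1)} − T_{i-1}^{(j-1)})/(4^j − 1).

T_{2}^{(1)} = 0.0637496 + (0.0637496 − 0.0663307)/3 = 0.0628892

0.06289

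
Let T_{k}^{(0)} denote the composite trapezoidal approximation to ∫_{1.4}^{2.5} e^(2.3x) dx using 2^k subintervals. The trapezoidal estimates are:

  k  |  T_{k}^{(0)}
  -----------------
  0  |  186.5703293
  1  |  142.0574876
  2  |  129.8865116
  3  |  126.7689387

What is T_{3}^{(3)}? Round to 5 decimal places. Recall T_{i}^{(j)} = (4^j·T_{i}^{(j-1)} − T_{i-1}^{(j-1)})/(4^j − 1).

Richardson extrapolation on the trapezoidal column (denominator 4−1=3):
T_{1}^{(1)} = 142.0574876 + (142.0574876 − 186.5703293)/3 = 127.2198737
T_{2}^{(1)} = 129.8865116 + (129.8865116 − 142.0574876)/3 = 125.8295196
T_{3}^{(1)} = (4·126.7689387 − 129.8865116) / 3 = 125.7297477
T_{2}^{(2)} = 125.8295196 + (125.8295196 − 127.2198737)/15 = 125.7368293
T_{3}^{(2)} = 125.7297477 + (125.7297477 − 125.8295196)/15 = 125.7230962
T_{3}^{(3)} = 125.7230962 + (125.7230962 − 125.7368293)/63 = 125.7228782
(Column j=1 coincides with Simpson's rule on the same nodes.)

125.72288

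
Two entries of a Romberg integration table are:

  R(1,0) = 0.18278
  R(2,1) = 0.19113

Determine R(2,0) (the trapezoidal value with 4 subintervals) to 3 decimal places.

From R(2,1) = (4·R(2,0) − R(1,0))/3, solve for R(2,0):
4·R(2,0) = 3·0.19113 + 0.18278 = 0.75617
R(2,0) = 0.18904

0.189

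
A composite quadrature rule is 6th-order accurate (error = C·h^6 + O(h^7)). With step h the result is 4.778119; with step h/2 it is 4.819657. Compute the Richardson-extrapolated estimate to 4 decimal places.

The leading error scales as h^6; refining by a factor of 2 reduces it by 2^6 = 64.
Extrapolated value = (64·A(h/2) − A(h)) / (64 − 1)
= (64·4.819657 − 4.778119) / 63
= 303.679929 / 63 = 4.820316

4.8203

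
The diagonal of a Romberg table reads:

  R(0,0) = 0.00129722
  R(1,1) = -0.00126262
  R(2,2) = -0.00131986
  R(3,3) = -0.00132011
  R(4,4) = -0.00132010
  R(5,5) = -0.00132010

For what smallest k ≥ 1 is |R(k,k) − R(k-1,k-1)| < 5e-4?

|R(1,1) − R(0,0)| = 0.00255984 ≥ 5e-4
|R(2,2) − R(1,1)| = 0.00005724 < 5e-4

k = 2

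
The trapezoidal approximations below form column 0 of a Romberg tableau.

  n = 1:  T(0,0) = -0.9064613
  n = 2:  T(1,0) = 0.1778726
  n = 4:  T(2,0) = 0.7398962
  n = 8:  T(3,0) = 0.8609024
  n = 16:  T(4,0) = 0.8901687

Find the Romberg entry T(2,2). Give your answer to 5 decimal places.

0.95310

T(1,1) = (4·0.1778726 − (-0.9064613)) / 3 = 0.5393172
T(2,1) = 0.7398962 + (0.7398962 − 0.1778726)/3 = 0.9272374
T(2,2) = 0.9272374 + (0.9272374 − 0.5393172)/15 = 0.9530987
(Column j=1 coincides with Simpson's rule on the same nodes.)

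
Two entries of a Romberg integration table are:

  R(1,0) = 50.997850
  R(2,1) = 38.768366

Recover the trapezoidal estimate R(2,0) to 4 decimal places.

41.8257

From R(2,1) = (4·R(2,0) − R(1,0))/3, solve for R(2,0):
4·R(2,0) = 3·38.768366 + 50.997850 = 167.302948
R(2,0) = 41.825737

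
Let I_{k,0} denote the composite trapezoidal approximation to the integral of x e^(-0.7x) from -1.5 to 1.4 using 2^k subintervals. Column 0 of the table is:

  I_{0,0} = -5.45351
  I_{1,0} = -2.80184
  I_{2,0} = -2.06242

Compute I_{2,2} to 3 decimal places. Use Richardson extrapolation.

-1.809

I_{1,1} = (4·(-2.80184) − (-5.45351)) / 3 = -1.91795
I_{2,1} = -2.06242 + (-2.06242 − (-2.80184))/3 = -1.81595
I_{2,2} = -1.81595 + (-1.81595 − (-1.91795))/15 = -1.80915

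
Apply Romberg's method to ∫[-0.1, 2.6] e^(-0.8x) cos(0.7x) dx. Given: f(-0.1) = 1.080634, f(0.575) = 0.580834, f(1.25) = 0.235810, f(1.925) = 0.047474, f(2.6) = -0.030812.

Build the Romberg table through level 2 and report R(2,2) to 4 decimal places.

0.9085

R(0,0) (trapezoid, 1 panel, h=2.7000): 1.417260
R(1,0) (trapezoid, 2 panels, h=1.3500): 1.026973
R(2,0) (trapezoid, 4 panels, h=0.6750): 0.937595
R(1,1) = 1.026973 + (1.026973 − 1.417260)/3 = 0.896877
R(2,1) = 0.937595 + (0.937595 − 1.026973)/3 = 0.907802
R(2,2) = 0.907802 + (0.907802 − 0.896877)/15 = 0.908530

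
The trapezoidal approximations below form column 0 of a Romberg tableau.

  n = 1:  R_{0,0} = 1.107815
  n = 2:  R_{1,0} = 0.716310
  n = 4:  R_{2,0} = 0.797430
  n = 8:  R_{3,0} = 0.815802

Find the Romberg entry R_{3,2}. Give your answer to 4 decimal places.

0.8218

Richardson extrapolation on the trapezoidal column (denominator 4−1=3):
R_{2,1} = 0.797430 + (0.797430 − 0.716310)/3 = 0.824470
R_{3,1} = 0.815802 + (0.815802 − 0.797430)/3 = 0.821926
R_{3,2} = 0.821926 + (0.821926 − 0.824470)/15 = 0.821756
(Column j=1 coincides with Simpson's rule on the same nodes.)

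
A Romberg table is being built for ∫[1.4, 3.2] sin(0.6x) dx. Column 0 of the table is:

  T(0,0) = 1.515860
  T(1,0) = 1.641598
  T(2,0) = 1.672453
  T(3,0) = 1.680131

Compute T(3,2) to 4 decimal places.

T(2,1) = (4·1.672453 − 1.641598) / 3 = 1.682738
T(3,1) = 1.680131 + (1.680131 − 1.672453)/3 = 1.682690
T(3,2) = (16·1.682690 − 1.682738) / 15 = 1.682687

1.6827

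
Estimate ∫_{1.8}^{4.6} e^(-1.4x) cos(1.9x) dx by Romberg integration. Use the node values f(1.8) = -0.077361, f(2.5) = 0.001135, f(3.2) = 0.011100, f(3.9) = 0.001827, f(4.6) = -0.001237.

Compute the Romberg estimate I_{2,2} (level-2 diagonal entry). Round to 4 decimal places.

I_{0,0} (trapezoid, 1 panel, h=2.8000): -0.110037
I_{1,0} (trapezoid, 2 panels, h=1.4000): -0.039479
I_{2,0} (trapezoid, 4 panels, h=0.7000): -0.017666
I_{1,1} = -0.039479 + (-0.039479 − (-0.110037))/3 = -0.015960
I_{2,1} = -0.017666 + (-0.017666 − (-0.039479))/3 = -0.010395
I_{2,2} = -0.010395 + (-0.010395 − (-0.015960))/15 = -0.010024

-0.0100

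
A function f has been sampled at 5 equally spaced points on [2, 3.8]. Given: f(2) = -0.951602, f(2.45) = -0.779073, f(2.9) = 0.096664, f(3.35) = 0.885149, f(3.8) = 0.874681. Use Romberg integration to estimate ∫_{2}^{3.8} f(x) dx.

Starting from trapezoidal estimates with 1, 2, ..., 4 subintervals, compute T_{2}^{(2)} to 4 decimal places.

0.0803

T_{0}^{(0)} (trapezoid, 1 panel, h=1.8000): -0.069229
T_{1}^{(0)} (trapezoid, 2 panels, h=0.9000): 0.052383
T_{2}^{(0)} (trapezoid, 4 panels, h=0.4500): 0.073926
T_{1}^{(1)} = 0.052383 + (0.052383 − (-0.069229))/3 = 0.092920
T_{2}^{(1)} = 0.073926 + (0.073926 − 0.052383)/3 = 0.081107
T_{2}^{(2)} = 0.081107 + (0.081107 − 0.092920)/15 = 0.080319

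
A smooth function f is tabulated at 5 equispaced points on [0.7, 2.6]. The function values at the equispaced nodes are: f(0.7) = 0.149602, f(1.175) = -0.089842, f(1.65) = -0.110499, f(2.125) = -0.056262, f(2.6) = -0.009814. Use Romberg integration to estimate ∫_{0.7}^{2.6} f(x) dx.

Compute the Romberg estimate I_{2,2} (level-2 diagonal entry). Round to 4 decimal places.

-0.1060

I_{0,0} (trapezoid, 1 panel, h=1.9000): 0.132799
I_{1,0} (trapezoid, 2 panels, h=0.9500): -0.038575
I_{2,0} (trapezoid, 4 panels, h=0.4750): -0.088687
I_{1,1} = -0.038575 + (-0.038575 − 0.132799)/3 = -0.095700
I_{2,1} = -0.088687 + (-0.088687 − (-0.038575))/3 = -0.105391
I_{2,2} = -0.105391 + (-0.105391 − (-0.095700))/15 = -0.106037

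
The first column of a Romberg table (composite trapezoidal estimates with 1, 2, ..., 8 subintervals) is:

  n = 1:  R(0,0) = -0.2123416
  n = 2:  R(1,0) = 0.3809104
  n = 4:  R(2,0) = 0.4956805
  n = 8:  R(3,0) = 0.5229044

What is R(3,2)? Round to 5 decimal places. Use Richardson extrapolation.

R(2,1) = 0.4956805 + (0.4956805 − 0.3809104)/3 = 0.5339372
R(3,1) = 0.5229044 + (0.5229044 − 0.4956805)/3 = 0.5319790
R(3,2) = (16·0.5319790 − 0.5339372) / 15 = 0.5318485

0.53185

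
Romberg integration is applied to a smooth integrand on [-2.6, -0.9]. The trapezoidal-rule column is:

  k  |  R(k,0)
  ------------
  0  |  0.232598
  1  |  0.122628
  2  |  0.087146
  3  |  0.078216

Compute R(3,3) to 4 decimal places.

0.0752

Richardson extrapolation on the trapezoidal column (denominator 4−1=3):
R(1,1) = (4·0.122628 − 0.232598) / 3 = 0.085971
R(2,1) = 0.087146 + (0.087146 − 0.122628)/3 = 0.075319
R(3,1) = 0.078216 + (0.078216 − 0.087146)/3 = 0.075239
R(2,2) = (16·0.075319 − 0.085971) / 15 = 0.074609
R(3,2) = 0.075239 + (0.075239 − 0.075319)/15 = 0.075234
R(3,3) = (64·0.075234 − 0.074609) / 63 = 0.075244
(Column j=1 coincides with Simpson's rule on the same nodes.)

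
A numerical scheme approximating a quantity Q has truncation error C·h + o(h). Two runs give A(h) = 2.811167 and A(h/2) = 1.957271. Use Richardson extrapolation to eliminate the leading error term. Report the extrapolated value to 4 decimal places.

Extrapolated value = (2·A(h/2) − A(h)) / (2 − 1)
= (2·1.957271 − 2.811167) / 1
= 1.103375 / 1 = 1.103375

1.1034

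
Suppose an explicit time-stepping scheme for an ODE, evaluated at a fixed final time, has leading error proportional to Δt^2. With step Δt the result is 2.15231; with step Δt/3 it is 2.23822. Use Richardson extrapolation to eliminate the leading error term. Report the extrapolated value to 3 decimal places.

2.249

The leading error scales as Δt^2; refining by a factor of 3 reduces it by 3^2 = 9.
Extrapolated value = (9·A(Δt/3) − A(Δt)) / (9 − 1)
= (9·2.23822 − 2.15231) / 8
= 17.99167 / 8 = 2.24896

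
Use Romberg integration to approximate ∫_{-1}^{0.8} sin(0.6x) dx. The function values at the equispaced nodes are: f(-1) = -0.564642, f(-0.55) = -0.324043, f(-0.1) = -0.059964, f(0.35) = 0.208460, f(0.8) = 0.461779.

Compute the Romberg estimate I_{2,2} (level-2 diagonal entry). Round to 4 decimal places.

I_{0,0} (trapezoid, 1 panel, h=1.8000): -0.092577
I_{1,0} (trapezoid, 2 panels, h=0.9000): -0.100256
I_{2,0} (trapezoid, 4 panels, h=0.4500): -0.102140
I_{1,1} = -0.100256 + (-0.100256 − (-0.092577))/3 = -0.102816
I_{2,1} = -0.102140 + (-0.102140 − (-0.100256))/3 = -0.102768
I_{2,2} = -0.102768 + (-0.102768 − (-0.102816))/15 = -0.102765

-0.1028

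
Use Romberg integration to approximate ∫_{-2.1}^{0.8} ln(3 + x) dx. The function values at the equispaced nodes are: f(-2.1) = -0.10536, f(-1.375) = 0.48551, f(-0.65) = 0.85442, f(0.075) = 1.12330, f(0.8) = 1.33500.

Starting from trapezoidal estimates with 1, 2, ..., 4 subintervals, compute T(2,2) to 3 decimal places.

2.267

T(0,0) (trapezoid, 1 panel, h=2.9000): 1.78298
T(1,0) (trapezoid, 2 panels, h=1.4500): 2.13040
T(2,0) (trapezoid, 4 panels, h=0.7250): 2.23159
T(1,1) = 2.13040 + (2.13040 − 1.78298)/3 = 2.24621
T(2,1) = 2.23159 + (2.23159 − 2.13040)/3 = 2.26532
T(2,2) = 2.26532 + (2.26532 − 2.24621)/15 = 2.26659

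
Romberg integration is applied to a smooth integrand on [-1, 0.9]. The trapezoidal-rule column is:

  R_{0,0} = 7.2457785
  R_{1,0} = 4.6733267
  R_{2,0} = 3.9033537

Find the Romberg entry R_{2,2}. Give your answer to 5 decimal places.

R_{1,1} = 4.6733267 + (4.6733267 − 7.2457785)/3 = 3.8158428
R_{2,1} = (4·3.9033537 − 4.6733267) / 3 = 3.6466960
R_{2,2} = 3.6466960 + (3.6466960 − 3.8158428)/15 = 3.6354195

3.63542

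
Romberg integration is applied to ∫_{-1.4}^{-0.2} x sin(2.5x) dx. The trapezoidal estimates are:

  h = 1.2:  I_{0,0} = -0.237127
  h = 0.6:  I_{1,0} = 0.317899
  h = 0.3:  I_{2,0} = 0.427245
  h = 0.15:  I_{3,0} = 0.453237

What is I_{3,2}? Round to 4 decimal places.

Richardson extrapolation on the trapezoidal column (denominator 4−1=3):
I_{2,1} = (4·0.427245 − 0.317899) / 3 = 0.463694
I_{3,1} = (4·0.453237 − 0.427245) / 3 = 0.461901
I_{3,2} = (16·0.461901 − 0.463694) / 15 = 0.461781

0.4618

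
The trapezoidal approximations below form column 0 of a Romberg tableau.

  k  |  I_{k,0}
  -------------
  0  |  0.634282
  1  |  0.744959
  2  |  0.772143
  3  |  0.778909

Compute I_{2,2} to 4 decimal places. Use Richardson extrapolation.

I_{1,1} = 0.744959 + (0.744959 − 0.634282)/3 = 0.781851
I_{2,1} = 0.772143 + (0.772143 − 0.744959)/3 = 0.781204
I_{2,2} = 0.781204 + (0.781204 − 0.781851)/15 = 0.781161

0.7812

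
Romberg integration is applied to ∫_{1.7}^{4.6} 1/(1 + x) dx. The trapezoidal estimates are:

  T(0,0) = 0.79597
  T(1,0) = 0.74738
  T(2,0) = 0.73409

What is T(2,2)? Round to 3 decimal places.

0.730

T(1,1) = 0.74738 + (0.74738 − 0.79597)/3 = 0.73118
T(2,1) = (4·0.73409 − 0.74738) / 3 = 0.72966
T(2,2) = 0.72966 + (0.72966 − 0.73118)/15 = 0.72956
(Column j=1 coincides with Simpson's rule on the same nodes.)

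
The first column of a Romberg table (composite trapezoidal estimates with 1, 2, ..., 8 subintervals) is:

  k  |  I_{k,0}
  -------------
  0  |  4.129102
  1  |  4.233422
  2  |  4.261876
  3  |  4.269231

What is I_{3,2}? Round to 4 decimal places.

4.2717

I_{2,1} = 4.261876 + (4.261876 − 4.233422)/3 = 4.271361
I_{3,1} = (4·4.269231 − 4.261876) / 3 = 4.271683
I_{3,2} = 4.271683 + (4.271683 − 4.271361)/15 = 4.271704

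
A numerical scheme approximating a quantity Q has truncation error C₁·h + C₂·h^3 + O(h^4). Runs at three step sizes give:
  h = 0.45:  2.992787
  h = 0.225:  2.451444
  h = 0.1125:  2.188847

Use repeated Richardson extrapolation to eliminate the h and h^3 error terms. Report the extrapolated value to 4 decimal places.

First eliminate the h term (factor 2^1 = 2):
  B₁ = (2·2.451444 − 2.992787)/1 = 1.910101
  B₂ = (2·2.188847 − 2.451444)/1 = 1.926250
Then eliminate the h^3 term (factor 2^3 = 8):
  (8·1.926250 − 1.910101)/7 = 1.928557

1.9286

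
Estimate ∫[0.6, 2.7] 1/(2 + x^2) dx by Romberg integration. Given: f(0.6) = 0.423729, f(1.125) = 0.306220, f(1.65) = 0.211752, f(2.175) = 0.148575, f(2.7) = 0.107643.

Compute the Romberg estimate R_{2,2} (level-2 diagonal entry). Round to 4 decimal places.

R_{0,0} (trapezoid, 1 panel, h=2.1000): 0.557941
R_{1,0} (trapezoid, 2 panels, h=1.0500): 0.501310
R_{2,0} (trapezoid, 4 panels, h=0.5250): 0.489422
R_{1,1} = 0.501310 + (0.501310 − 0.557941)/3 = 0.482433
R_{2,1} = 0.489422 + (0.489422 − 0.501310)/3 = 0.485459
R_{2,2} = 0.485459 + (0.485459 − 0.482433)/15 = 0.485661

0.4857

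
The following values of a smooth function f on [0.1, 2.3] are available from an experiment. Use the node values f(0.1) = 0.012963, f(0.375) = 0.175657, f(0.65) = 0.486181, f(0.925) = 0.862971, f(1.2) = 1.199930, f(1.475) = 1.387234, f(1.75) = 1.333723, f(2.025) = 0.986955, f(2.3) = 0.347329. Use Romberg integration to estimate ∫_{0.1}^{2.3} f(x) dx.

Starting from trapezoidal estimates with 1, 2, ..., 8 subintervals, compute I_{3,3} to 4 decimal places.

I_{0,0} (trapezoid, 1 panel, h=2.2000): 0.396321
I_{1,0} (trapezoid, 2 panels, h=1.1000): 1.518084
I_{2,0} (trapezoid, 4 panels, h=0.5500): 1.759989
I_{3,0} (trapezoid, 8 panels, h=0.2750): 1.818519
I_{1,1} = 1.518084 + (1.518084 − 0.396321)/3 = 1.892005
I_{2,1} = 1.759989 + (1.759989 − 1.518084)/3 = 1.840624
I_{3,1} = 1.818519 + (1.818519 − 1.759989)/3 = 1.838029
I_{2,2} = 1.840624 + (1.840624 − 1.892005)/15 = 1.837199
I_{3,2} = 1.838029 + (1.838029 − 1.840624)/15 = 1.837856
I_{3,3} = 1.837856 + (1.837856 − 1.837199)/63 = 1.837866

1.8379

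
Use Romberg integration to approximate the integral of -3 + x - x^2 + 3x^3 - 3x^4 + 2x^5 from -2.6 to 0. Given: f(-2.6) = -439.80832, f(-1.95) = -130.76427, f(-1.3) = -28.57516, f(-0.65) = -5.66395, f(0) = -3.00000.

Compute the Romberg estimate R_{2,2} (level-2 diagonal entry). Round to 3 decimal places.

R_{0,0} (trapezoid, 1 panel, h=2.6000): -575.65082
R_{1,0} (trapezoid, 2 panels, h=1.3000): -324.97312
R_{2,0} (trapezoid, 4 panels, h=0.6500): -251.16490
R_{1,1} = -324.97312 + (-324.97312 − (-575.65082))/3 = -241.41389
R_{2,1} = -251.16490 + (-251.16490 − (-324.97312))/3 = -226.56216
R_{2,2} = -226.56216 + (-226.56216 − (-241.41389))/15 = -225.57204

-225.572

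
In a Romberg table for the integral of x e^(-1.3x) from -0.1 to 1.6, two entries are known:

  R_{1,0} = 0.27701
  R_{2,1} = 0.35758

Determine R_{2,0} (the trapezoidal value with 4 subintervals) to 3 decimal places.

0.337

From R_{2,1} = (4·R_{2,0} − R_{1,0})/3, solve for R_{2,0}:
4·R_{2,0} = 3·0.35758 + 0.27701 = 1.34975
R_{2,0} = 0.33744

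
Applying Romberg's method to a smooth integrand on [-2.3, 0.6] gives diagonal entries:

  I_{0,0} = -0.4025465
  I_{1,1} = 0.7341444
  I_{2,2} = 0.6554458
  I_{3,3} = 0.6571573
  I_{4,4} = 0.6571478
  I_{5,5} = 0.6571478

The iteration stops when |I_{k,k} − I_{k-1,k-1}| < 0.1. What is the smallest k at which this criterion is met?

|I_{1,1} − I_{0,0}| = 1.1366909 ≥ 0.1
|I_{2,2} − I_{1,1}| = 0.0786986 < 0.1

k = 2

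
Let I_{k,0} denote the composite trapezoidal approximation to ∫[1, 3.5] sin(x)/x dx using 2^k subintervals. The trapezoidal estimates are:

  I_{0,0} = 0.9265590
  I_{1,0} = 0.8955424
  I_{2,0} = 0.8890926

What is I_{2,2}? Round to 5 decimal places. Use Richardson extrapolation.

I_{1,1} = (4·0.8955424 − 0.9265590) / 3 = 0.8852035
I_{2,1} = (4·0.8890926 − 0.8955424) / 3 = 0.8869427
I_{2,2} = (16·0.8869427 − 0.8852035) / 15 = 0.8870586
(Column j=1 coincides with Simpson's rule on the same nodes.)

0.88706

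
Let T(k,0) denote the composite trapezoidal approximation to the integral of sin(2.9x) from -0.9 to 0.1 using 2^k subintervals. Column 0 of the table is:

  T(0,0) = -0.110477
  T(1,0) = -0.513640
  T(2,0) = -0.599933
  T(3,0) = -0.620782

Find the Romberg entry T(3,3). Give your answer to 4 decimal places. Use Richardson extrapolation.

-0.6277

Richardson extrapolation on the trapezoidal column (denominator 4−1=3):
T(1,1) = -0.513640 + (-0.513640 − (-0.110477))/3 = -0.648028
T(2,1) = -0.599933 + (-0.599933 − (-0.513640))/3 = -0.628697
T(3,1) = (4·(-0.620782) − (-0.599933)) / 3 = -0.627732
T(2,2) = (16·(-0.628697) − (-0.648028)) / 15 = -0.627408
T(3,2) = -0.627732 + (-0.627732 − (-0.628697))/15 = -0.627668
T(3,3) = (64·(-0.627668) − (-0.627408)) / 63 = -0.627672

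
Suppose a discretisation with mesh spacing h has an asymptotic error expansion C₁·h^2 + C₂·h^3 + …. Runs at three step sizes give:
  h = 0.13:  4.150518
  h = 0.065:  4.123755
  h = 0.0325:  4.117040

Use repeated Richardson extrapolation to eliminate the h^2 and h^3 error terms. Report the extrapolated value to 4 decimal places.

4.1148

First eliminate the h^2 term (factor 2^2 = 4):
  B₁ = (4·4.123755 − 4.150518)/3 = 4.114834
  B₂ = (4·4.117040 − 4.123755)/3 = 4.114802
Then eliminate the h^3 term (factor 2^3 = 8):
  (8·4.114802 − 4.114834)/7 = 4.114797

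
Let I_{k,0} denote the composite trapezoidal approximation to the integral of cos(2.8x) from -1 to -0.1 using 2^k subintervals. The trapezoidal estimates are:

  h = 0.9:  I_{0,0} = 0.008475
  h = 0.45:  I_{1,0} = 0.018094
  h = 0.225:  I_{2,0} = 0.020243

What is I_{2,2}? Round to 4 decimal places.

0.0209

I_{1,1} = (4·0.018094 − 0.008475) / 3 = 0.021300
I_{2,1} = 0.020243 + (0.020243 − 0.018094)/3 = 0.020959
I_{2,2} = 0.020959 + (0.020959 − 0.021300)/15 = 0.020936
(Column j=1 coincides with Simpson's rule on the same nodes.)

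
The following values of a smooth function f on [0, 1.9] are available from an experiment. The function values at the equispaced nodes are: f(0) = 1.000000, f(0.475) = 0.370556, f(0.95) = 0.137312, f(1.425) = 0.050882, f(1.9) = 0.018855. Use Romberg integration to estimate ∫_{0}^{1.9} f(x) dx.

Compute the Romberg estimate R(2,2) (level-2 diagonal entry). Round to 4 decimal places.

0.4701

R(0,0) (trapezoid, 1 panel, h=1.9000): 0.967912
R(1,0) (trapezoid, 2 panels, h=0.9500): 0.614403
R(2,0) (trapezoid, 4 panels, h=0.4750): 0.507384
R(1,1) = 0.614403 + (0.614403 − 0.967912)/3 = 0.496567
R(2,1) = 0.507384 + (0.507384 − 0.614403)/3 = 0.471711
R(2,2) = 0.471711 + (0.471711 − 0.496567)/15 = 0.470054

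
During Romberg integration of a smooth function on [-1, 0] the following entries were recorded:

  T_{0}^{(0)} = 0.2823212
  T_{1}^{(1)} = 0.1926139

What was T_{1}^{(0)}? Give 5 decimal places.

0.21504

From T_{1}^{(1)} = (4·T_{1}^{(0)} − T_{0}^{(0)})/3, solve for T_{1}^{(0)}:
4·T_{1}^{(0)} = 3·0.1926139 + 0.2823212 = 0.8601629
T_{1}^{(0)} = 0.2150407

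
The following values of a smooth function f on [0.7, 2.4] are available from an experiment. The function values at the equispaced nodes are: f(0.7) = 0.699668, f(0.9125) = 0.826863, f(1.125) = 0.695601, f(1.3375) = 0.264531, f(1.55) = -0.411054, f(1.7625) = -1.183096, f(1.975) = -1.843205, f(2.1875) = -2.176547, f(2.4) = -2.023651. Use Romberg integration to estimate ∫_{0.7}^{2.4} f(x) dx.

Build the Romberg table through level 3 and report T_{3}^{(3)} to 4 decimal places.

T_{0}^{(0)} (trapezoid, 1 panel, h=1.7000): -1.125386
T_{1}^{(0)} (trapezoid, 2 panels, h=0.8500): -0.912089
T_{2}^{(0)} (trapezoid, 4 panels, h=0.4250): -0.943776
T_{3}^{(0)} (trapezoid, 8 panels, h=0.2125): -0.953891
T_{1}^{(1)} = -0.912089 + (-0.912089 − (-1.125386))/3 = -0.840990
T_{2}^{(1)} = -0.943776 + (-0.943776 − (-0.912089))/3 = -0.954338
T_{3}^{(1)} = -0.953891 + (-0.953891 − (-0.943776))/3 = -0.957263
T_{2}^{(2)} = -0.954338 + (-0.954338 − (-0.840990))/15 = -0.961895
T_{3}^{(2)} = -0.957263 + (-0.957263 − (-0.954338))/15 = -0.957458
T_{3}^{(3)} = -0.957458 + (-0.957458 − (-0.961895))/63 = -0.957388

-0.9574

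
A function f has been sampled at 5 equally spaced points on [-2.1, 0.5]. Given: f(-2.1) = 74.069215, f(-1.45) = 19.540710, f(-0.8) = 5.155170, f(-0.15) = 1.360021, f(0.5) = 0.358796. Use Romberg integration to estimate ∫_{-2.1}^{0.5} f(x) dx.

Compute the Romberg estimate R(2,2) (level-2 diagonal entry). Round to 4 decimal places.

R(0,0) (trapezoid, 1 panel, h=2.6000): 96.756414
R(1,0) (trapezoid, 2 panels, h=1.3000): 55.079928
R(2,0) (trapezoid, 4 panels, h=0.6500): 41.125439
R(1,1) = 55.079928 + (55.079928 − 96.756414)/3 = 41.187766
R(2,1) = 41.125439 + (41.125439 − 55.079928)/3 = 36.473943
R(2,2) = 36.473943 + (36.473943 − 41.187766)/15 = 36.159688

36.1597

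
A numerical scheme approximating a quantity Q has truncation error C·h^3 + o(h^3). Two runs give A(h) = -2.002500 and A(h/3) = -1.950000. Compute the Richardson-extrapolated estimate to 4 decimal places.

Extrapolated value = (27·A(h/3) − A(h)) / (27 − 1)
= (27·(-1.950000) − (-2.002500)) / 26
= -50.647500 / 26 = -1.947981

-1.9480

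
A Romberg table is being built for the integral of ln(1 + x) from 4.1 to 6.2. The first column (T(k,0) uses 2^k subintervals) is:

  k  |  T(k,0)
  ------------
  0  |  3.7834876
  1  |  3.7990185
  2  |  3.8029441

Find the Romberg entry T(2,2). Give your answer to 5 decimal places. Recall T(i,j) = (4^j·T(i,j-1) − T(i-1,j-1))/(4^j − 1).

T(1,1) = (4·3.7990185 − 3.7834876) / 3 = 3.8041955
T(2,1) = (4·3.8029441 − 3.7990185) / 3 = 3.8042526
T(2,2) = (16·3.8042526 − 3.8041955) / 15 = 3.8042564

3.80426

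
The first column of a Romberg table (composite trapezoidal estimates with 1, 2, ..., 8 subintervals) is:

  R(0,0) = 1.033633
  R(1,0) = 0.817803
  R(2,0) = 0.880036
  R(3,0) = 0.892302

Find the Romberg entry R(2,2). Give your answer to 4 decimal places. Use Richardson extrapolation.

0.9111

R(1,1) = (4·0.817803 − 1.033633) / 3 = 0.745860
R(2,1) = (4·0.880036 − 0.817803) / 3 = 0.900780
R(2,2) = (16·0.900780 − 0.745860) / 15 = 0.911108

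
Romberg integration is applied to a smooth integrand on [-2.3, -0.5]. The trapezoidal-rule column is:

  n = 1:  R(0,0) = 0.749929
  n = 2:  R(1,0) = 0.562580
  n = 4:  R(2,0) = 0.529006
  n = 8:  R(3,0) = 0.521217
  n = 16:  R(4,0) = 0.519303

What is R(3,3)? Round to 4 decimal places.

0.5187

Richardson extrapolation on the trapezoidal column (denominator 4−1=3):
R(1,1) = 0.562580 + (0.562580 − 0.749929)/3 = 0.500130
R(2,1) = (4·0.529006 − 0.562580) / 3 = 0.517815
R(3,1) = (4·0.521217 − 0.529006) / 3 = 0.518621
R(2,2) = (16·0.517815 − 0.500130) / 15 = 0.518994
R(3,2) = (16·0.518621 − 0.517815) / 15 = 0.518675
R(3,3) = (64·0.518675 − 0.518994) / 63 = 0.518670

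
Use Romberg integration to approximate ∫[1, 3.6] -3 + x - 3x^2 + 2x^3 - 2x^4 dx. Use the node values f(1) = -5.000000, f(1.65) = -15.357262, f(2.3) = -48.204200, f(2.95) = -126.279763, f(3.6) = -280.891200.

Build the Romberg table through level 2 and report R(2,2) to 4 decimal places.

R(0,0) (trapezoid, 1 panel, h=2.6000): -371.658560
R(1,0) (trapezoid, 2 panels, h=1.3000): -248.494740
R(2,0) (trapezoid, 4 panels, h=0.6500): -216.311436
R(1,1) = -248.494740 + (-248.494740 − (-371.658560))/3 = -207.440133
R(2,1) = -216.311436 + (-216.311436 − (-248.494740))/3 = -205.583668
R(2,2) = -205.583668 + (-205.583668 − (-207.440133))/15 = -205.459904

-205.4599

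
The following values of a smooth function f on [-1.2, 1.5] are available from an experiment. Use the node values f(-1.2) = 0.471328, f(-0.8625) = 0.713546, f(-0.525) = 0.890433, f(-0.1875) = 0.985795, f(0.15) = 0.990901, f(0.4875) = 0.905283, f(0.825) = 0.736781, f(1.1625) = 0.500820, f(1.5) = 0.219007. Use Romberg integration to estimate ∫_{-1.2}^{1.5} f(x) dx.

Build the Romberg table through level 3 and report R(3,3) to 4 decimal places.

R(0,0) (trapezoid, 1 panel, h=2.7000): 0.931952
R(1,0) (trapezoid, 2 panels, h=1.3500): 1.803692
R(2,0) (trapezoid, 4 panels, h=0.6750): 2.000216
R(3,0) (trapezoid, 8 panels, h=0.3375): 2.048195
R(1,1) = 1.803692 + (1.803692 − 0.931952)/3 = 2.094272
R(2,1) = 2.000216 + (2.000216 − 1.803692)/3 = 2.065724
R(3,1) = 2.048195 + (2.048195 − 2.000216)/3 = 2.064188
R(2,2) = 2.065724 + (2.065724 − 2.094272)/15 = 2.063821
R(3,2) = 2.064188 + (2.064188 − 2.065724)/15 = 2.064086
R(3,3) = 2.064086 + (2.064086 − 2.063821)/63 = 2.064090

2.0641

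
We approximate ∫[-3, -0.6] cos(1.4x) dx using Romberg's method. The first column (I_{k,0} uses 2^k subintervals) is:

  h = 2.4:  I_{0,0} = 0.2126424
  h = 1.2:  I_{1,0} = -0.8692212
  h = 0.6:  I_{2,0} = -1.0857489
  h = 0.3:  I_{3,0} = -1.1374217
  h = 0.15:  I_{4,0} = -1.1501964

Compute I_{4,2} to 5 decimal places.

-1.15444

I_{3,1} = (4·(-1.1374217) − (-1.0857489)) / 3 = -1.1546460
I_{4,1} = (4·(-1.1501964) − (-1.1374217)) / 3 = -1.1544546
I_{4,2} = (16·(-1.1544546) − (-1.1546460)) / 15 = -1.1544418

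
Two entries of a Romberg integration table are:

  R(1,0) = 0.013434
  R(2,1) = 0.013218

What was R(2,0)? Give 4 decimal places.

0.0133

From R(2,1) = (4·R(2,0) − R(1,0))/3, solve for R(2,0):
4·R(2,0) = 3·0.013218 + 0.013434 = 0.053088
R(2,0) = 0.013272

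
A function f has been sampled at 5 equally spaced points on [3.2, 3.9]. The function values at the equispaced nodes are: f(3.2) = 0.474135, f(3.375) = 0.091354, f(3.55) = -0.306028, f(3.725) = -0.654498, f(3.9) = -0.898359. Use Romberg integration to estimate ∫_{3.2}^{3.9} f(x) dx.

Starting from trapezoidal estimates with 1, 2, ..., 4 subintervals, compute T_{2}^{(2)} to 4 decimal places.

-0.1918

T_{0}^{(0)} (trapezoid, 1 panel, h=0.7000): -0.148478
T_{1}^{(0)} (trapezoid, 2 panels, h=0.3500): -0.181349
T_{2}^{(0)} (trapezoid, 4 panels, h=0.1750): -0.189225
T_{1}^{(1)} = -0.181349 + (-0.181349 − (-0.148478))/3 = -0.192306
T_{2}^{(1)} = -0.189225 + (-0.189225 − (-0.181349))/3 = -0.191850
T_{2}^{(2)} = -0.191850 + (-0.191850 − (-0.192306))/15 = -0.191820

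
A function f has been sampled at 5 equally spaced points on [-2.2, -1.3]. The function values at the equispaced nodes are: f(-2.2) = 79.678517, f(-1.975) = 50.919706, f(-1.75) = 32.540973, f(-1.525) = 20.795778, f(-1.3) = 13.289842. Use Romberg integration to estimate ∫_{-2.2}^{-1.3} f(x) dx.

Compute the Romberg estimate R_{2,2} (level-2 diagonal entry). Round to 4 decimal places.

33.3617

R_{0,0} (trapezoid, 1 panel, h=0.9000): 41.835762
R_{1,0} (trapezoid, 2 panels, h=0.4500): 35.561319
R_{2,0} (trapezoid, 4 panels, h=0.2250): 33.916643
R_{1,1} = 35.561319 + (35.561319 − 41.835762)/3 = 33.469838
R_{2,1} = 33.916643 + (33.916643 − 35.561319)/3 = 33.368418
R_{2,2} = 33.368418 + (33.368418 − 33.469838)/15 = 33.361657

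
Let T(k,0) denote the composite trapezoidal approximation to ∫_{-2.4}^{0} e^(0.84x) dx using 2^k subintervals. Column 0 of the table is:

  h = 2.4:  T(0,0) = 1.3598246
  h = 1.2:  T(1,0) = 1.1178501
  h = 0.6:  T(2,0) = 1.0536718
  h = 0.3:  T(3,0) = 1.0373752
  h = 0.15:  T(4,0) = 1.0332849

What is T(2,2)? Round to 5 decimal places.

1.03195

Richardson extrapolation on the trapezoidal column (denominator 4−1=3):
T(1,1) = 1.1178501 + (1.1178501 − 1.3598246)/3 = 1.0371919
T(2,1) = 1.0536718 + (1.0536718 − 1.1178501)/3 = 1.0322790
T(2,2) = 1.0322790 + (1.0322790 − 1.0371919)/15 = 1.0319515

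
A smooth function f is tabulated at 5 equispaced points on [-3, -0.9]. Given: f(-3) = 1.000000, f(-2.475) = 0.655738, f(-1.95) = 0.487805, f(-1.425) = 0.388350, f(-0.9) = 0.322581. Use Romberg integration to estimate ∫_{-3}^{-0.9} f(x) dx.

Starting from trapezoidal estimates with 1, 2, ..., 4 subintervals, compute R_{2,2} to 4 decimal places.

R_{0,0} (trapezoid, 1 panel, h=2.1000): 1.388710
R_{1,0} (trapezoid, 2 panels, h=1.0500): 1.206550
R_{2,0} (trapezoid, 4 panels, h=0.5250): 1.151421
R_{1,1} = 1.206550 + (1.206550 − 1.388710)/3 = 1.145830
R_{2,1} = 1.151421 + (1.151421 − 1.206550)/3 = 1.133045
R_{2,2} = 1.133045 + (1.133045 − 1.145830)/15 = 1.132193

1.1322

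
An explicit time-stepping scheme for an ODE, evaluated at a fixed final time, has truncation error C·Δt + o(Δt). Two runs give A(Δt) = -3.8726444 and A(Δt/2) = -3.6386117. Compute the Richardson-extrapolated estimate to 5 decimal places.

-3.40458

Extrapolated value = (2·A(Δt/2) − A(Δt)) / (2 − 1)
= (2·(-3.6386117) − (-3.8726444)) / 1
= -3.4045790 / 1 = -3.4045790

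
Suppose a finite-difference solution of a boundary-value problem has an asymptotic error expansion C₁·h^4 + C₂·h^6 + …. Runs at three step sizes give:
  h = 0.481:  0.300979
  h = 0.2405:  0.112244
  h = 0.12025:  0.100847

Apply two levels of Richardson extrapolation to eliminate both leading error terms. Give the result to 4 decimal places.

0.1001

First eliminate the h^4 term (factor 2^4 = 16):
  B₁ = (16·0.112244 − 0.300979)/15 = 0.099662
  B₂ = (16·0.100847 − 0.112244)/15 = 0.100087
Then eliminate the h^6 term (factor 2^6 = 64):
  (64·0.100087 − 0.099662)/63 = 0.100094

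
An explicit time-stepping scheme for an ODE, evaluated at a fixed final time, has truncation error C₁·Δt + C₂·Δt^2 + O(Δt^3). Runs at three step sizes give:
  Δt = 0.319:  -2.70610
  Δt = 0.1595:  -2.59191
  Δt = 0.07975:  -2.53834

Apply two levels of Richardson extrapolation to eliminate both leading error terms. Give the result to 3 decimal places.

-2.487

First eliminate the Δt term (factor 2^1 = 2):
  B₁ = (2·(-2.59191) − (-2.70610))/1 = -2.47772
  B₂ = (2·(-2.53834) − (-2.59191))/1 = -2.48477
Then eliminate the Δt^2 term (factor 2^2 = 4):
  (4·(-2.48477) − (-2.47772))/3 = -2.48712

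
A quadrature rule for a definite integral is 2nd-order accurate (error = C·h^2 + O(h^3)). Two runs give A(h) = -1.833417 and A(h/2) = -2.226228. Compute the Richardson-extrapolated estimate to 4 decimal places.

The leading error scales as h^2; refining by a factor of 2 reduces it by 2^2 = 4.
Extrapolated value = (4·A(h/2) − A(h)) / (4 − 1)
= (4·(-2.226228) − (-1.833417)) / 3
= -7.071495 / 3 = -2.357165

-2.3572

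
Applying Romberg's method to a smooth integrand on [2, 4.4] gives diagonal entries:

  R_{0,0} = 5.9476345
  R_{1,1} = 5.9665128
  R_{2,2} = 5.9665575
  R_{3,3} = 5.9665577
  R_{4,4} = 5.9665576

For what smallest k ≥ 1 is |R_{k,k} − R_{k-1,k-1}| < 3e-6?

k = 3

|R_{1,1} − R_{0,0}| = 0.0188783 ≥ 3e-6
|R_{2,2} − R_{1,1}| = 0.0000447 ≥ 3e-6
|R_{3,3} − R_{2,2}| = 0.0000002 < 3e-6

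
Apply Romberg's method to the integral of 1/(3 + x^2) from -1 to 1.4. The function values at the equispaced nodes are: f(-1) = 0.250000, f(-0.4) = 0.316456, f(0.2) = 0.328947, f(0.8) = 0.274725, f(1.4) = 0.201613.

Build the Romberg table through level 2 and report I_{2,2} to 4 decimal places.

I_{0,0} (trapezoid, 1 panel, h=2.4000): 0.541936
I_{1,0} (trapezoid, 2 panels, h=1.2000): 0.665704
I_{2,0} (trapezoid, 4 panels, h=0.6000): 0.687561
I_{1,1} = 0.665704 + (0.665704 − 0.541936)/3 = 0.706960
I_{2,1} = 0.687561 + (0.687561 − 0.665704)/3 = 0.694847
I_{2,2} = 0.694847 + (0.694847 − 0.706960)/15 = 0.694039

0.6940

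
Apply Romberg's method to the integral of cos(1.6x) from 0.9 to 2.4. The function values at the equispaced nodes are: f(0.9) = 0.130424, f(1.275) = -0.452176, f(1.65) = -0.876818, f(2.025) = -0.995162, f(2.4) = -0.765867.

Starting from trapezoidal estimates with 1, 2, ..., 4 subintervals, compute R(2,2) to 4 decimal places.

-1.0214

R(0,0) (trapezoid, 1 panel, h=1.5000): -0.476582
R(1,0) (trapezoid, 2 panels, h=0.7500): -0.895905
R(2,0) (trapezoid, 4 panels, h=0.3750): -0.990704
R(1,1) = -0.895905 + (-0.895905 − (-0.476582))/3 = -1.035679
R(2,1) = -0.990704 + (-0.990704 − (-0.895905))/3 = -1.022304
R(2,2) = -1.022304 + (-1.022304 − (-1.035679))/15 = -1.021412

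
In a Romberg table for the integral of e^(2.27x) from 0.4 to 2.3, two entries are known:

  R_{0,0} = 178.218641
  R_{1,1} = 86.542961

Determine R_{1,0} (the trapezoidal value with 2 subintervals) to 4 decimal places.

From R_{1,1} = (4·R_{1,0} − R_{0,0})/3, solve for R_{1,0}:
4·R_{1,0} = 3·86.542961 + 178.218641 = 437.847524
R_{1,0} = 109.461881

109.4619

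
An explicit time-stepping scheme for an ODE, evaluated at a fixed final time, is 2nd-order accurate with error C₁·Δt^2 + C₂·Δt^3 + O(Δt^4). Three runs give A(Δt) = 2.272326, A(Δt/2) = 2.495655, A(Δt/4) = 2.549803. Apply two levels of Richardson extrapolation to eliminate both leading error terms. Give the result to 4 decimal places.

2.5675

First eliminate the Δt^2 term (factor 2^2 = 4):
  B₁ = (4·2.495655 − 2.272326)/3 = 2.570098
  B₂ = (4·2.549803 − 2.495655)/3 = 2.567852
Then eliminate the Δt^3 term (factor 2^3 = 8):
  (8·2.567852 − 2.570098)/7 = 2.567531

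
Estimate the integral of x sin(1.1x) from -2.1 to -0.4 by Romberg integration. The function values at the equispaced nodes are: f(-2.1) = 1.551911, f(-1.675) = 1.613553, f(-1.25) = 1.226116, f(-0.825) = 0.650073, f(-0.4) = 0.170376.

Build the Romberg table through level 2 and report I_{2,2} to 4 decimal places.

1.8739

I_{0,0} (trapezoid, 1 panel, h=1.7000): 1.463944
I_{1,0} (trapezoid, 2 panels, h=0.8500): 1.774171
I_{2,0} (trapezoid, 4 panels, h=0.4250): 1.849126
I_{1,1} = 1.774171 + (1.774171 − 1.463944)/3 = 1.877580
I_{2,1} = 1.849126 + (1.849126 − 1.774171)/3 = 1.874111
I_{2,2} = 1.874111 + (1.874111 − 1.877580)/15 = 1.873880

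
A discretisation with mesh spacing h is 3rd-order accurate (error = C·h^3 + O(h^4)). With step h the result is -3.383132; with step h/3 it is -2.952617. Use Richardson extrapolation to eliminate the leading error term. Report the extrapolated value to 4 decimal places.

The leading error scales as h^3; refining by a factor of 3 reduces it by 3^3 = 27.
Extrapolated value = (27·A(h/3) − A(h)) / (27 − 1)
= (27·(-2.952617) − (-3.383132)) / 26
= -76.337527 / 26 = -2.936059

-2.9361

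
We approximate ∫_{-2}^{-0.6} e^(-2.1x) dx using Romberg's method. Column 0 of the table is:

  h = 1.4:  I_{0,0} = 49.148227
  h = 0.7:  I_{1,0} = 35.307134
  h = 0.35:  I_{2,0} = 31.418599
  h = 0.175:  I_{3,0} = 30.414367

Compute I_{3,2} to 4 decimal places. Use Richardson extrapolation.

30.0768

I_{2,1} = (4·31.418599 − 35.307134) / 3 = 30.122421
I_{3,1} = 30.414367 + (30.414367 − 31.418599)/3 = 30.079623
I_{3,2} = (16·30.079623 − 30.122421) / 15 = 30.076770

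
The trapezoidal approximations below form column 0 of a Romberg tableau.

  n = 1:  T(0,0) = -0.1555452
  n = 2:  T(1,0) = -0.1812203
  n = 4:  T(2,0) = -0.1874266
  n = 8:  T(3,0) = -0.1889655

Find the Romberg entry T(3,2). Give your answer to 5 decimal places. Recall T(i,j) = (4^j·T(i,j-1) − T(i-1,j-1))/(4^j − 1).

T(2,1) = -0.1874266 + (-0.1874266 − (-0.1812203))/3 = -0.1894954
T(3,1) = -0.1889655 + (-0.1889655 − (-0.1874266))/3 = -0.1894785
T(3,2) = -0.1894785 + (-0.1894785 − (-0.1894954))/15 = -0.1894774

-0.18948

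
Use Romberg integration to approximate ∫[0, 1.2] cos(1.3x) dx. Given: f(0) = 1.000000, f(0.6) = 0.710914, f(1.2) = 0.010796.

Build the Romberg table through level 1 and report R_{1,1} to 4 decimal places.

0.7709

R_{0,0} (trapezoid, 1 panel, h=1.2000): 0.606478
R_{1,0} (trapezoid, 2 panels, h=0.6000): 0.729787
R_{1,1} = 0.729787 + (0.729787 − 0.606478)/3 = 0.770890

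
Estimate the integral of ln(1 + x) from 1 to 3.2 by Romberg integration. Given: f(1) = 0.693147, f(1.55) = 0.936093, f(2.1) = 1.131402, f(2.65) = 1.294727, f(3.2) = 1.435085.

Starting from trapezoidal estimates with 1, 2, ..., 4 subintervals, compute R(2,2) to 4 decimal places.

2.4410

R(0,0) (trapezoid, 1 panel, h=2.2000): 2.341055
R(1,0) (trapezoid, 2 panels, h=1.1000): 2.415070
R(2,0) (trapezoid, 4 panels, h=0.5500): 2.434486
R(1,1) = 2.415070 + (2.415070 − 2.341055)/3 = 2.439742
R(2,1) = 2.434486 + (2.434486 − 2.415070)/3 = 2.440958
R(2,2) = 2.440958 + (2.440958 − 2.439742)/15 = 2.441039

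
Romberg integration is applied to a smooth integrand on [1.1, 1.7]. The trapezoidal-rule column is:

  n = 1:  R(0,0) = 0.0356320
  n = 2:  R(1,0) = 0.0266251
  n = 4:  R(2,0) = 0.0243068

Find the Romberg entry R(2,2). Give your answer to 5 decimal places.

0.02353

R(1,1) = 0.0266251 + (0.0266251 − 0.0356320)/3 = 0.0236228
R(2,1) = (4·0.0243068 − 0.0266251) / 3 = 0.0235340
R(2,2) = (16·0.0235340 − 0.0236228) / 15 = 0.0235281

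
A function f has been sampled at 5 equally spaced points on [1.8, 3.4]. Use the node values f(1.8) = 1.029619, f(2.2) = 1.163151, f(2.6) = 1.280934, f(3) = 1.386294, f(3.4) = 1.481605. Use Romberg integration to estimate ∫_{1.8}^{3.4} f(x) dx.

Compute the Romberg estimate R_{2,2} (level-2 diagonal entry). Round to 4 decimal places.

2.0361

R_{0,0} (trapezoid, 1 panel, h=1.6000): 2.008979
R_{1,0} (trapezoid, 2 panels, h=0.8000): 2.029237
R_{2,0} (trapezoid, 4 panels, h=0.4000): 2.034396
R_{1,1} = 2.029237 + (2.029237 − 2.008979)/3 = 2.035990
R_{2,1} = 2.034396 + (2.034396 − 2.029237)/3 = 2.036116
R_{2,2} = 2.036116 + (2.036116 − 2.035990)/15 = 2.036124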